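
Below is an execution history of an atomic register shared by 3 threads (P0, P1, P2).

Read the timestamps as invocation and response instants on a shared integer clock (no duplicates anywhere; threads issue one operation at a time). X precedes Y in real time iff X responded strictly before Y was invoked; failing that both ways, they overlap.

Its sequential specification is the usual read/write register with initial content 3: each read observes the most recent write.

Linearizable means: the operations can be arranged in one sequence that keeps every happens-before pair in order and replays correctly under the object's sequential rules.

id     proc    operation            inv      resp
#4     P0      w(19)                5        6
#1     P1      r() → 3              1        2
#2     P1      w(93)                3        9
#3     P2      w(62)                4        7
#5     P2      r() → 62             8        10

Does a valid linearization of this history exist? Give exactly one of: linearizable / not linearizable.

linearizable

one valid linearization: #1, #2, #4, #3, #5
1. #1 r() → 3, leaving value 3
2. #2 w(93), leaving value 93
3. #4 w(19), leaving value 19
4. #3 w(62), leaving value 62
5. #5 r() → 62, leaving value 62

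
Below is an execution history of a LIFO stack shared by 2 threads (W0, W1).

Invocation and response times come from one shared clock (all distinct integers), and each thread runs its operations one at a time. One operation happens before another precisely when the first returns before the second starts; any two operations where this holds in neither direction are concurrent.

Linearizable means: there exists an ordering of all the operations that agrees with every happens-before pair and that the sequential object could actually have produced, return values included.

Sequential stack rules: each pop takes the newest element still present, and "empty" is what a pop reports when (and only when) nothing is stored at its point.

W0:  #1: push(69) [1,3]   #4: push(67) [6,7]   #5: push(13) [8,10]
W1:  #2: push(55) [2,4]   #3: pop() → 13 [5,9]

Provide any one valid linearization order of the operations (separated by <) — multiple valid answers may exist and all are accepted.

after step 1 (#1 push(69)): stack <69>
after step 2 (#2 push(55)): stack <69,55>
after step 3 (#4 push(67)): stack <69,55,67>
after step 4 (#5 push(13)): stack <69,55,67,13>
after step 5 (#3 pop() → 13): stack <69,55,67>

#1 < #2 < #4 < #5 < #3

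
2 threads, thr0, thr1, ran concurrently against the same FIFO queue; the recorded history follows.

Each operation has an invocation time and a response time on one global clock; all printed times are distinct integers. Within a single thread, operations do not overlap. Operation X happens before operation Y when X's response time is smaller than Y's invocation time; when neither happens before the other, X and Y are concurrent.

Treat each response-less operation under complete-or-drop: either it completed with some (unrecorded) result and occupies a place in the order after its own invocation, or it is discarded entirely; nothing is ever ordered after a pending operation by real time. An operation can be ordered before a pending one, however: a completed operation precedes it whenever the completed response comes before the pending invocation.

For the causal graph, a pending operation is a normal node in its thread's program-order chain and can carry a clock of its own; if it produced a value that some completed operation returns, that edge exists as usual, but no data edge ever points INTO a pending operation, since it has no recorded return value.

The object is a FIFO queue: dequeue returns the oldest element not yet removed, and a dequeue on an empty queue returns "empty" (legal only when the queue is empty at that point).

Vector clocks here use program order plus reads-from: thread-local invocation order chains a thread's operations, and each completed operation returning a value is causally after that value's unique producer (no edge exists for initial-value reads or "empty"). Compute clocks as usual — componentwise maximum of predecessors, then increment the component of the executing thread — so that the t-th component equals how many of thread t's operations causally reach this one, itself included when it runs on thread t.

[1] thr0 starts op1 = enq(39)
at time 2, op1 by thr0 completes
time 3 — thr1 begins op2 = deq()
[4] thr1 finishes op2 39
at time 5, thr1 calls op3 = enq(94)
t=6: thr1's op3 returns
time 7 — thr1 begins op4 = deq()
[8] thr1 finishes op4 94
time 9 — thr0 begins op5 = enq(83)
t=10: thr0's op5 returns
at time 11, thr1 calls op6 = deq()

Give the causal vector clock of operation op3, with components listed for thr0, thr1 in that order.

op1, invoked 1, has no incoming edges; only thr0's bump applies → (1, 0)
op2 (invocation 3): componentwise max over VC(op1)=(1, 0), +1 at thr1, giving (1, 1)
op5 (invocation 9): componentwise max over VC(op1)=(1, 0), +1 at thr0, giving (2, 0)
op3 (invocation 5): componentwise max over VC(op2)=(1, 1), +1 at thr1, giving (1, 2)
op4 (invocation 7): componentwise max over VC(op3)=(1, 2), +1 at thr1, giving (1, 3)
op6 (invocation 11): componentwise max over VC(op4)=(1, 3), +1 at thr1, giving (1, 4)
target: VC(op3) = (1, 2)

(1, 2)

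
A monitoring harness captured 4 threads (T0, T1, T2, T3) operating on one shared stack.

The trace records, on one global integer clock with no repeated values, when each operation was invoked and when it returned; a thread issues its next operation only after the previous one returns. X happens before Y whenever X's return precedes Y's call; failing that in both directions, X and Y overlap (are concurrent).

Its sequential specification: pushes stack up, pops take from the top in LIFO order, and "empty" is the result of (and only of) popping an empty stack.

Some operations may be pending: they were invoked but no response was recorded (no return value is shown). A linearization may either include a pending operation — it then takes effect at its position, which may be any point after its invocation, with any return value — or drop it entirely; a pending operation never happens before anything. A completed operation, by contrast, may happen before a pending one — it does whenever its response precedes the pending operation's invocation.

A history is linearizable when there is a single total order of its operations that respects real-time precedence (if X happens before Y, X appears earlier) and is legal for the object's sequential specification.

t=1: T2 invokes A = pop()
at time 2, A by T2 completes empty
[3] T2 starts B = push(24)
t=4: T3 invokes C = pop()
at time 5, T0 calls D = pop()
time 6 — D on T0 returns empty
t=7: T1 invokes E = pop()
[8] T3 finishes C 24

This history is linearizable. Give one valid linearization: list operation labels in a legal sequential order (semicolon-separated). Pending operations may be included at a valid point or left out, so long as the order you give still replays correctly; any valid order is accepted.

A; B; C; D

step 1: A pop() → empty — stack <>
step 2: B push(24) (pending, included) — stack <24>
step 3: C pop() → 24 — stack <>
step 4: D pop() → empty — stack <>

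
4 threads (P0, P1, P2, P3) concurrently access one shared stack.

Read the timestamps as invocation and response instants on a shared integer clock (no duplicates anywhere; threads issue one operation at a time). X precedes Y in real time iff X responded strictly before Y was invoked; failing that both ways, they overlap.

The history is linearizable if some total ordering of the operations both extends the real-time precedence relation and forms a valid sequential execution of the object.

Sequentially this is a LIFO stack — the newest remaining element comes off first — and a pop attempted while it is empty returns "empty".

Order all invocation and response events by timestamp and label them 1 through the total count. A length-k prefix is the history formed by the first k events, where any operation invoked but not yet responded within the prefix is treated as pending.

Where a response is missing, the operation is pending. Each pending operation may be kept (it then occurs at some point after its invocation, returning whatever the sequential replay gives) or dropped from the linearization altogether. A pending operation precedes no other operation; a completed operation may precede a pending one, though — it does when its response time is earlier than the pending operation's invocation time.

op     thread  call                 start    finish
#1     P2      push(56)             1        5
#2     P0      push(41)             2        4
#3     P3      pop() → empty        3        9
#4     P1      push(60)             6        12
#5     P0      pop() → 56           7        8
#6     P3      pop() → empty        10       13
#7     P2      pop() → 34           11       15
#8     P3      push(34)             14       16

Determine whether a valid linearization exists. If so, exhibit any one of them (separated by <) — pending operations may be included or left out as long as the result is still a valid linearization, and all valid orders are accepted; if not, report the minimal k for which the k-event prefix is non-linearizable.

not linearizable — minimal violating prefix: 15 events

the violation lands at event 15, #7's response at time 15: events 1..14 linearize, events 1..15 do not
no legal order exists: 72 real-time-consistent candidates over 7 completed stack operations, all rejected
no escape via the 1 pending operation (#8): every completion choice fails
one such order, #1, #2, #3, #4, #5, #6, #7 (pending dropped), breaks at step 3 where #3 pop() → empty is illegal
one such order, #1, #2, #3, #4, #5, #7, #6 (pending dropped), breaks at step 3 where #3 pop() → empty is illegal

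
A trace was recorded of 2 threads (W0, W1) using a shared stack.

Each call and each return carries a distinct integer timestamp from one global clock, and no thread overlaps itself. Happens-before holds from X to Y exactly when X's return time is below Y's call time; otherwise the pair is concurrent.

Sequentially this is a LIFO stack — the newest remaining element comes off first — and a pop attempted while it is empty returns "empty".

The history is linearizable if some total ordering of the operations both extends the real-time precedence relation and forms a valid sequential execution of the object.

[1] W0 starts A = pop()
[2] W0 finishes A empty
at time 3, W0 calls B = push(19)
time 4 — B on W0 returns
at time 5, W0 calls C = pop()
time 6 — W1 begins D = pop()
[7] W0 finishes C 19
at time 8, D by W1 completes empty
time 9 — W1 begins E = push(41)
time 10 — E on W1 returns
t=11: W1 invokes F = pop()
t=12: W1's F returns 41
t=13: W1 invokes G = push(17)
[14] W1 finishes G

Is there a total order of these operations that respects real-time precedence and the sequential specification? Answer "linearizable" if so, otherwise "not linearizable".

witness order: A, B, C, D, E, F, G
1. A pop() → empty, leaving stack <>
2. B push(19), leaving stack <19>
3. C pop() → 19, leaving stack <>
4. D pop() → empty, leaving stack <>
5. E push(41), leaving stack <41>
6. F pop() → 41, leaving stack <>
7. G push(17), leaving stack <17>

linearizable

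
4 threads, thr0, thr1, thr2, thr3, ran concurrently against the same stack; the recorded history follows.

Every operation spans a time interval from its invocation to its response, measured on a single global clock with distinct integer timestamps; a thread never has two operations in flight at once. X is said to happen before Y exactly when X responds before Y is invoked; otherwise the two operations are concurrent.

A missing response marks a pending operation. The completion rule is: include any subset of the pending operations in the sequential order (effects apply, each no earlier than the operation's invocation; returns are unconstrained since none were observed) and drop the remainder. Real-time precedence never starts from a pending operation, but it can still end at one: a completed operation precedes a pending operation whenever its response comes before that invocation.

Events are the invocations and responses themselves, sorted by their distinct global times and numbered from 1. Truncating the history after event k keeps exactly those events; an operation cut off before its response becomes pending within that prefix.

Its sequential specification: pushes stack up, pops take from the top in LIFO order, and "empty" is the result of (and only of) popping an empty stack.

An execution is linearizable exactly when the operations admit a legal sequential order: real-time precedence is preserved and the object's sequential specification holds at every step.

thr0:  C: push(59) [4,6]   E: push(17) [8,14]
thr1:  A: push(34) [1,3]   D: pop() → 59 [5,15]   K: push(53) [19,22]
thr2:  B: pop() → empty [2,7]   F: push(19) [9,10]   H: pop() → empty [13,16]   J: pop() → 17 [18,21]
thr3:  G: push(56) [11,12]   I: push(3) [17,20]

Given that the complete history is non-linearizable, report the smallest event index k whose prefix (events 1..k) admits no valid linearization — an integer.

events 1..15 are linearizable, e.g. via B, A, C, D, E, F, G:
after step 1 (B pop() → empty): stack <>
after step 2 (A push(34)): stack <34>
after step 3 (C push(59)): stack <34,59>
after step 4 (D pop() → 59): stack <34>
after step 5 (E push(17)): stack <34,17>
after step 6 (F push(19)): stack <34,17,19>
after step 7 (G push(56)): stack <34,17,19,56>
with event 16 included (H responding at time 16), all real-time-consistent orders fail
for example A, B, C, D, E, F, G, H fails at step 2: B pop() → empty is not legal there
for example A, B, C, D, F, E, G, H fails at step 2: B pop() → empty is not legal there

16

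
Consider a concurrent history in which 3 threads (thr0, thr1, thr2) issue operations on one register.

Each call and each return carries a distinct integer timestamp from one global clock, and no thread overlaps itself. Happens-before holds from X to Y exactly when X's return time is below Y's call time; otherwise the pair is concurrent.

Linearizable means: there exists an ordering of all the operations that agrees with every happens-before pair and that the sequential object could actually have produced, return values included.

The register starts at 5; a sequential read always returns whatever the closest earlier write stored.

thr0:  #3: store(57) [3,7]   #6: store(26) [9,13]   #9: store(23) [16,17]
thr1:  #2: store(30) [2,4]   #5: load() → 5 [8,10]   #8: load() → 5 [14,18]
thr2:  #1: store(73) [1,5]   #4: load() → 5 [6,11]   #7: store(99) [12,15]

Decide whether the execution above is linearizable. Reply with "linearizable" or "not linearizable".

prefix check: 1..9 passes, 1..10 fails once #5's time-10 response joins
6 orders of the 4 completed register ops respect real time; none is legal
completion choices over the 2 pending operations (#4, #6) were checked; none helps
e.g. #1, #2, #3, #5 (pending dropped): illegal at step 4, since #5 load() → 5 cannot apply there
e.g. #1, #3, #2, #5 (pending dropped): illegal at step 4, since #5 load() → 5 cannot apply there

not linearizable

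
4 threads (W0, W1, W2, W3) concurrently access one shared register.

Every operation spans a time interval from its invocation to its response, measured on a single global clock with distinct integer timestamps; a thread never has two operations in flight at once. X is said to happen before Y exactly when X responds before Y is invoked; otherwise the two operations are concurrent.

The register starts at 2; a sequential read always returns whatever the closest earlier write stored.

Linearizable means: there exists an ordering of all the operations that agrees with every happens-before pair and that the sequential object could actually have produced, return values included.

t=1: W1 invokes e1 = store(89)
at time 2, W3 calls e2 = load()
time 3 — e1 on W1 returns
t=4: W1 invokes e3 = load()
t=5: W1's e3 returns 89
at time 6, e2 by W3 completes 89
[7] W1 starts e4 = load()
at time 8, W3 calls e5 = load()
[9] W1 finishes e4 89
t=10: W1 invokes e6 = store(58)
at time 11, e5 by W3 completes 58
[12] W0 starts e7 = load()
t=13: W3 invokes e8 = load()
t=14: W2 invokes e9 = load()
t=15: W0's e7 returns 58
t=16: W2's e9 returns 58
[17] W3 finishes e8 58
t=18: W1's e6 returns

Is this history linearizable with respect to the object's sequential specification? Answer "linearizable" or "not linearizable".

a witness: e1, e2, e3, e4, e6, e5, e7, e8, e9
after step 1 (e1 store(89)): value 89
after step 2 (e2 load() → 89): value 89
after step 3 (e3 load() → 89): value 89
after step 4 (e4 load() → 89): value 89
after step 5 (e6 store(58)): value 58
after step 6 (e5 load() → 58): value 58
after step 7 (e7 load() → 58): value 58
after step 8 (e8 load() → 58): value 58
after step 9 (e9 load() → 58): value 58

linearizable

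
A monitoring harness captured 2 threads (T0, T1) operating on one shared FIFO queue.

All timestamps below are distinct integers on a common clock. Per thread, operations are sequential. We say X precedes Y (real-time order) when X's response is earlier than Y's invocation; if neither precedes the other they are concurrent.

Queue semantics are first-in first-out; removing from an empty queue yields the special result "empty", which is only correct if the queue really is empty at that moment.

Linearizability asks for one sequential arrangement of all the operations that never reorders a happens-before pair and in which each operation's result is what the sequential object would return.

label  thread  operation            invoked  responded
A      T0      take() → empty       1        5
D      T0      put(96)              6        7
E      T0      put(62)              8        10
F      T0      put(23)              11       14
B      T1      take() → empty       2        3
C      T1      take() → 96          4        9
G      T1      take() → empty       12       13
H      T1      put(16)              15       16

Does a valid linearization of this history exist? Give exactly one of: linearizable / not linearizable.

through event 12 a valid linearization exists; event 13 (G responding at time 13) ends that
every one of the 7 real-time-consistent orders over 6 completed FIFO queue ops fails the sequential spec
completion choices over the 1 pending operation (F) were checked; none helps
one such order, A, B, C, D, E, G (pending dropped), breaks at step 3 where C take() → 96 is illegal
one such order, A, B, D, C, E, G (pending dropped), breaks at step 6 where G take() → empty is illegal

not linearizable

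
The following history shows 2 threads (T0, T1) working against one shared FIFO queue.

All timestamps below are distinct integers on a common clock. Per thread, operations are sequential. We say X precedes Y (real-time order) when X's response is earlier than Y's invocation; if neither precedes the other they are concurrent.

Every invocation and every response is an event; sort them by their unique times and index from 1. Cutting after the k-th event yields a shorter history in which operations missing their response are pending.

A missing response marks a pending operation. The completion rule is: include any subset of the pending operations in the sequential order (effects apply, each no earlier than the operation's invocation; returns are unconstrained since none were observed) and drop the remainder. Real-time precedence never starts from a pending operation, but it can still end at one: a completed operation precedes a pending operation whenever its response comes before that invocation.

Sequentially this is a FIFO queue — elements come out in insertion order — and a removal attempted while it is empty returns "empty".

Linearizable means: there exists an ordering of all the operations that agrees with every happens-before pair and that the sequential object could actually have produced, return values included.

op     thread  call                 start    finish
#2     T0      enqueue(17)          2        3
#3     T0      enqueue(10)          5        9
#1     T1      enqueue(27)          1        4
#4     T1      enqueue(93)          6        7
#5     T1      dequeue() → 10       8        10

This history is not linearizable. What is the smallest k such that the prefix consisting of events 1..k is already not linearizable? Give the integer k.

10

events 1..9 are still linearizable — one witness is #1, #2, #3, #4:
step 1: #1 enqueue(27) — queue <27>
step 2: #2 enqueue(17) — queue <27,17>
step 3: #3 enqueue(10) — queue <27,17,10>
step 4: #4 enqueue(93) — queue <27,17,10,93>
with event 10 included (#5 responding at time 10), all real-time-consistent orders fail
one such order, #1, #2, #3, #4, #5, breaks at step 5 where #5 dequeue() → 10 is illegal
one such order, #1, #2, #4, #3, #5, breaks at step 5 where #5 dequeue() → 10 is illegal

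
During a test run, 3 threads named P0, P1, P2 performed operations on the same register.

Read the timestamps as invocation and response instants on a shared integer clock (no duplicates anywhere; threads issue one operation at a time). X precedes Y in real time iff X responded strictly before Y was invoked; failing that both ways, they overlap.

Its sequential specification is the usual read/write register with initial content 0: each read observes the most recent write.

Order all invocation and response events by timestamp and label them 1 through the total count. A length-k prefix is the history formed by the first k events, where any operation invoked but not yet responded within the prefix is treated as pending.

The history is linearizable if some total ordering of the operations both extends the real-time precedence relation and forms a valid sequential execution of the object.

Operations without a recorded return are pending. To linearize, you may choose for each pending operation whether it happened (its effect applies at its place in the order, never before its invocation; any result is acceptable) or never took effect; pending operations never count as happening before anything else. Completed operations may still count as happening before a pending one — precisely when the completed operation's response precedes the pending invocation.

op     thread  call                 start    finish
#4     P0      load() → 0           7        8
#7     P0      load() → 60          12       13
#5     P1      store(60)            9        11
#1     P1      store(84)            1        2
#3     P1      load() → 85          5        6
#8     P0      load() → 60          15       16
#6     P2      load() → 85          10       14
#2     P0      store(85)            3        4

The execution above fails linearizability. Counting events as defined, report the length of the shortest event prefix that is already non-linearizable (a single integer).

8

events 1..7 are linearizable, e.g. via #1, #2, #3:
step 1: #1 store(84) — value 84
step 2: #2 store(85) — value 85
step 3: #3 load() → 85 — value 85
once event 8 joins (#4's response, time 8), exhaustive search finds no witness
sample order #1, #2, #3, #4 stalls at step 4 — #4 load() → 0 has no legal effect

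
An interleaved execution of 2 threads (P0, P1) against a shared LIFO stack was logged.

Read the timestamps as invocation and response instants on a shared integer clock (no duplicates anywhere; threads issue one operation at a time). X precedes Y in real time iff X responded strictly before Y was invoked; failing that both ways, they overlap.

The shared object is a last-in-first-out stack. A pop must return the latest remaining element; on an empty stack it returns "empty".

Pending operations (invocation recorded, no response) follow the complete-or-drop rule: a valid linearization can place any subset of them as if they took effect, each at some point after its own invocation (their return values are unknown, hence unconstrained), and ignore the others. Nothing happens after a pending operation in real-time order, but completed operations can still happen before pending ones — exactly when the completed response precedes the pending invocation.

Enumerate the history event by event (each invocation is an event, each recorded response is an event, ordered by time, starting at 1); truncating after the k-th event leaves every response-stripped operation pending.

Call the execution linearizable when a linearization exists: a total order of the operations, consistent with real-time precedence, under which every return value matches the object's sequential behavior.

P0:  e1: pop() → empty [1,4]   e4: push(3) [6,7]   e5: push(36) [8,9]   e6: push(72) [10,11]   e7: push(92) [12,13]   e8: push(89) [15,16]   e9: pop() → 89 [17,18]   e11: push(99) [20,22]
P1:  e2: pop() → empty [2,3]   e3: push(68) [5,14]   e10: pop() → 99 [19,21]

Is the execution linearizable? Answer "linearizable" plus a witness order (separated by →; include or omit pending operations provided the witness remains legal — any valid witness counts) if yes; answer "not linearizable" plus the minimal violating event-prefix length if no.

1. e1 pop() → empty, leaving stack <>
2. e2 pop() → empty, leaving stack <>
3. e3 push(68), leaving stack <68>
4. e4 push(3), leaving stack <68,3>
5. e5 push(36), leaving stack <68,3,36>
6. e6 push(72), leaving stack <68,3,36,72>
7. e7 push(92), leaving stack <68,3,36,72,92>
8. e8 push(89), leaving stack <68,3,36,72,92,89>
9. e9 pop() → 89, leaving stack <68,3,36,72,92>
10. e11 push(99), leaving stack <68,3,36,72,92,99>
11. e10 pop() → 99, leaving stack <68,3,36,72,92>

linearizable — witness: e1 → e2 → e3 → e4 → e5 → e6 → e7 → e8 → e9 → e11 → e10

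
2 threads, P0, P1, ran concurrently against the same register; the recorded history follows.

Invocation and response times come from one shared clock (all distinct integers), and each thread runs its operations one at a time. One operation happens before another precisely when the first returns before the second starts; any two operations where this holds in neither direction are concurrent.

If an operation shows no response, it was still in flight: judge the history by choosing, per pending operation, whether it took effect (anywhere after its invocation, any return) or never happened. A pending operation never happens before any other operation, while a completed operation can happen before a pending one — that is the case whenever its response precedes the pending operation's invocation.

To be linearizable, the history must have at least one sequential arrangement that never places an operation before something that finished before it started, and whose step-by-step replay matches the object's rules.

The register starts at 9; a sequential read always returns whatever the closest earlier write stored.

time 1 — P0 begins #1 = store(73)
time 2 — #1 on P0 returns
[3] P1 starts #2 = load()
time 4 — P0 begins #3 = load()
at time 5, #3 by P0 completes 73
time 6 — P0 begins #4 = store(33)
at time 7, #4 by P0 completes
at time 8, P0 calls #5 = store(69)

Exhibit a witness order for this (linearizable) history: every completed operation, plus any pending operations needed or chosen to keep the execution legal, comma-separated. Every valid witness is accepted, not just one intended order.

#1, #2, #3, #4

1. #1 store(73), leaving value 73
2. #2 load() (pending, included), leaving value 73
3. #3 load() → 73, leaving value 73
4. #4 store(33), leaving value 33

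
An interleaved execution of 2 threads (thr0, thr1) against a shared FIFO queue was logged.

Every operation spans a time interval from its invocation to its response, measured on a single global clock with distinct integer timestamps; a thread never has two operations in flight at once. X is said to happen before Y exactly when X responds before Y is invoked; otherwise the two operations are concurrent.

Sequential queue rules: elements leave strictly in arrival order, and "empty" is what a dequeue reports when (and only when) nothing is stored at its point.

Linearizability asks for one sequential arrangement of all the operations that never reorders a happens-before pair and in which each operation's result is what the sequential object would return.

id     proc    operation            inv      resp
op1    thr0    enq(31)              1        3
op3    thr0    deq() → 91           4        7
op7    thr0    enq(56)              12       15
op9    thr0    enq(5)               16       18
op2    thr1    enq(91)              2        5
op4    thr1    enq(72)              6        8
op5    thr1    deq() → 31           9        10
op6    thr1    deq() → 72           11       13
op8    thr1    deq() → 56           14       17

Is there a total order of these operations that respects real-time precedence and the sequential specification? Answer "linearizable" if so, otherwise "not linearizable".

a witness: op2, op1, op3, op4, op5, op6, op7, op8, op9
after step 1 (op2 enq(91)): queue <91>
after step 2 (op1 enq(31)): queue <91,31>
after step 3 (op3 deq() → 91): queue <31>
after step 4 (op4 enq(72)): queue <31,72>
after step 5 (op5 deq() → 31): queue <72>
after step 6 (op6 deq() → 72): queue <>
after step 7 (op7 enq(56)): queue <56>
after step 8 (op8 deq() → 56): queue <>
after step 9 (op9 enq(5)): queue <5>

linearizable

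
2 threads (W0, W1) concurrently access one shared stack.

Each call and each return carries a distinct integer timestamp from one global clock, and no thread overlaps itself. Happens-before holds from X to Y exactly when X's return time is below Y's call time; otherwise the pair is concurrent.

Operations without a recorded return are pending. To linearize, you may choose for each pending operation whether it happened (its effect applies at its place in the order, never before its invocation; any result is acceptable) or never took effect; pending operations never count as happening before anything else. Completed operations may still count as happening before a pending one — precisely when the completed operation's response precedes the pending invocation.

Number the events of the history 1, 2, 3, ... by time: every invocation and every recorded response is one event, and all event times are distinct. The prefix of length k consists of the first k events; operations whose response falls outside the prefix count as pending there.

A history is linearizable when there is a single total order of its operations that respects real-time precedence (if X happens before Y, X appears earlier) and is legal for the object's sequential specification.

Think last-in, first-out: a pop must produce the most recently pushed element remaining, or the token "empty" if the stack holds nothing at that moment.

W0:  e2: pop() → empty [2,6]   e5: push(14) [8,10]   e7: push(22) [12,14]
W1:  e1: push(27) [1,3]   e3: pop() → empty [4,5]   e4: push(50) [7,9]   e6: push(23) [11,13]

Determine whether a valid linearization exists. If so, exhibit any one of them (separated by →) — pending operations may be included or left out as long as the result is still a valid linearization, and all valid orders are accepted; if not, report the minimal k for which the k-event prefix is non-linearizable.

already the first 6 events (up to e2's response at time 6) admit no linearization; the first 5 still do
3 completed operations, 3 real-time-consistent orders — every stack replay fails
e.g. e1, e2, e3: illegal at step 2, since e2 pop() → empty cannot apply there
e.g. e1, e3, e2: illegal at step 2, since e3 pop() → empty cannot apply there

not linearizable — minimal violating prefix: 6 events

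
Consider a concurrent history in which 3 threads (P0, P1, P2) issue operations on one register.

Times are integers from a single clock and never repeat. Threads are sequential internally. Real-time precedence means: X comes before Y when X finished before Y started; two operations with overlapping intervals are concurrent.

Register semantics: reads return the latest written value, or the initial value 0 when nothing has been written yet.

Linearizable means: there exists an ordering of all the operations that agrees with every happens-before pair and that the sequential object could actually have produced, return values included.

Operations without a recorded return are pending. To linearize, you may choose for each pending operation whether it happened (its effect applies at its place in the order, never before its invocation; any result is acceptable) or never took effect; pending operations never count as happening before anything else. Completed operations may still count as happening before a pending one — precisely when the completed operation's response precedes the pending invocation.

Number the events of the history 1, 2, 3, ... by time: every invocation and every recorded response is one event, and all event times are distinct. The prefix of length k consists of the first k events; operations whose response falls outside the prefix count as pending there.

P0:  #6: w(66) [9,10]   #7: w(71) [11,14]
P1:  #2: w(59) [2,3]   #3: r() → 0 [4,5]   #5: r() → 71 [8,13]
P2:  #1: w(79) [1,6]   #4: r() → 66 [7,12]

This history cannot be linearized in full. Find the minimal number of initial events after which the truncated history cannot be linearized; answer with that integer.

5

events 1..4 are linearizable, e.g. via #1, #2:
1. #1 w(79) (pending, included), leaving value 79
2. #2 w(59), leaving value 59
adding event 5 (#3 responds at 5) leaves no legal real-time order
every completion of the 1 pending operation (#1) was checked; none linearizes
take #2, #3 (pending dropped): step 2 already fails, because #3 r() → 0 cannot occur there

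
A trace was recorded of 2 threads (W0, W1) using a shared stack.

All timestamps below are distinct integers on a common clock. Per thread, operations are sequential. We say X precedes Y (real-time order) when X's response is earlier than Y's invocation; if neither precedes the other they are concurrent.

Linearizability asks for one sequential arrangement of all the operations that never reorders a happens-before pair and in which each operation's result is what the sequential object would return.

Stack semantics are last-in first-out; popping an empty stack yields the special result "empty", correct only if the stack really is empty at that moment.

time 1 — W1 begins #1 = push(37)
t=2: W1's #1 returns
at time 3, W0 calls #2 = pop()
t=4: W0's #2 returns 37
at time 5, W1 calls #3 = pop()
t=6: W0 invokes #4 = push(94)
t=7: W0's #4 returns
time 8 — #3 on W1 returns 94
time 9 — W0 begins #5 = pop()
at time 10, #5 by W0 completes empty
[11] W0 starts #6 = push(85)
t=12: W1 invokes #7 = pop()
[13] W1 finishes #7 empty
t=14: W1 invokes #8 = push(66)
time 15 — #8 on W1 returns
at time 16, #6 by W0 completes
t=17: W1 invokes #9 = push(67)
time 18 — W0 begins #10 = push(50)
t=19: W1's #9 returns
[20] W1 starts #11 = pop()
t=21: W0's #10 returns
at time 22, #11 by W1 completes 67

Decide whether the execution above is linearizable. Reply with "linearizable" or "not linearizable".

linearizable

witness order: #1, #2, #4, #3, #5, #7, #6, #8, #9, #11, #10
1. #1 push(37), leaving stack <37>
2. #2 pop() → 37, leaving stack <>
3. #4 push(94), leaving stack <94>
4. #3 pop() → 94, leaving stack <>
5. #5 pop() → empty, leaving stack <>
6. #7 pop() → empty, leaving stack <>
7. #6 push(85), leaving stack <85>
8. #8 push(66), leaving stack <85,66>
9. #9 push(67), leaving stack <85,66,67>
10. #11 pop() → 67, leaving stack <85,66>
11. #10 push(50), leaving stack <85,66,50>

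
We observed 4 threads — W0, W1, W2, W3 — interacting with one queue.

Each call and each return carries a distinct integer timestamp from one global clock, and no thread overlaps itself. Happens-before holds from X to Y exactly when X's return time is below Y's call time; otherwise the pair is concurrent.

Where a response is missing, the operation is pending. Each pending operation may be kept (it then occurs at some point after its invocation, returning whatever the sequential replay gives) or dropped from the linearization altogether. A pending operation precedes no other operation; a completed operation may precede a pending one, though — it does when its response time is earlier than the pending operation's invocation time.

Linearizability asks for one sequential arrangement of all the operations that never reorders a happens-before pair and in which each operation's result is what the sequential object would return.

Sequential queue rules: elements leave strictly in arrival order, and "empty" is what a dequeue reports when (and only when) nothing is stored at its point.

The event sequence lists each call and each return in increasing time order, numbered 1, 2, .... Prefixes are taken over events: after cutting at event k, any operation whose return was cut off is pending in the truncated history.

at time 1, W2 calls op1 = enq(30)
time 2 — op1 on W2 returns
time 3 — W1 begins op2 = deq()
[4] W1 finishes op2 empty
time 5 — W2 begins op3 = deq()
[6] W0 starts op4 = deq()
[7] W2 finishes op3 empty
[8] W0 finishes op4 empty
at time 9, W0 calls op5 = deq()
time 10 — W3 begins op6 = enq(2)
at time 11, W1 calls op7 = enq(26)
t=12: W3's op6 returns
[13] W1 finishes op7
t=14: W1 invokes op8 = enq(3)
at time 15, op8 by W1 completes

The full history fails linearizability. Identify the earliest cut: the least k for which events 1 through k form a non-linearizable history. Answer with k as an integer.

4

events 1..3 are linearizable; a witness order is op1:
1. op1 enq(30), leaving queue <30>
event 4 — op2's response, time 4 — after it, nothing linearizes
sample order op1, op2 stalls at step 2 — op2 deq() → empty has no legal effect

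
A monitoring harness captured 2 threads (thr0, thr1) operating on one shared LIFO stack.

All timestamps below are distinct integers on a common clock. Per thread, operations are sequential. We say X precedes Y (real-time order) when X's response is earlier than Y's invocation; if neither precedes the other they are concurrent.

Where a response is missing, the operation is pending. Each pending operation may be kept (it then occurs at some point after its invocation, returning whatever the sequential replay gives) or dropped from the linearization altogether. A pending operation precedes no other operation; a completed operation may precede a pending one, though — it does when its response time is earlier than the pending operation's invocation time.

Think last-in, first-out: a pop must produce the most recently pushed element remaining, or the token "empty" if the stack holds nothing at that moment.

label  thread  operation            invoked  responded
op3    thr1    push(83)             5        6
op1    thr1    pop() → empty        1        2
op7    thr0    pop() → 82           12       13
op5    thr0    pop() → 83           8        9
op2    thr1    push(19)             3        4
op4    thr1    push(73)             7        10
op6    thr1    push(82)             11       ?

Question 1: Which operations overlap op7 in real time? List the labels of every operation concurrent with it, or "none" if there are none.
Answer: op6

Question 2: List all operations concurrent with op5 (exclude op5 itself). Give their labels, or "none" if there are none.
Answer: op4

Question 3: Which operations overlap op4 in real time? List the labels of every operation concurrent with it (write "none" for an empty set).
Answer: op5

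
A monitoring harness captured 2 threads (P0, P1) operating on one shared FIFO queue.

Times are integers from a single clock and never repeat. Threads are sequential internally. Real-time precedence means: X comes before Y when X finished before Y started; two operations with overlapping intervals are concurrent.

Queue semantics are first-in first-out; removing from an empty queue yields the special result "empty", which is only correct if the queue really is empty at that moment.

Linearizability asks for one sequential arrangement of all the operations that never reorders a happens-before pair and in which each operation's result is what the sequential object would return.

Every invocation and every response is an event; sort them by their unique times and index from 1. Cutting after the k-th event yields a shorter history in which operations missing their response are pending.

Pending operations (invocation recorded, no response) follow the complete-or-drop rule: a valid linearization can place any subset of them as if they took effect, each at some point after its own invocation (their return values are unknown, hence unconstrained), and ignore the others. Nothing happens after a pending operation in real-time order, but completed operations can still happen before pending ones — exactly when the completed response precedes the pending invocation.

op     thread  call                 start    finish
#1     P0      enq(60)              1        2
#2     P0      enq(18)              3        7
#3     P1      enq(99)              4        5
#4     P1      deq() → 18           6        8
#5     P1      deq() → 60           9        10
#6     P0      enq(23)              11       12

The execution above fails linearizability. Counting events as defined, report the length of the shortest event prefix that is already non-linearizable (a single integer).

8

events 1..7 are still linearizable — one witness is #1, #2, #3:
after step 1 (#1 enq(60)): queue <60>
after step 2 (#2 enq(18)): queue <60,18>
after step 3 (#3 enq(99)): queue <60,18,99>
event 8 — #4's response, time 8 — after it, nothing linearizes
sample order #1, #2, #3, #4 stalls at step 4 — #4 deq() → 18 has no legal effect
sample order #1, #3, #2, #4 stalls at step 4 — #4 deq() → 18 has no legal effect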